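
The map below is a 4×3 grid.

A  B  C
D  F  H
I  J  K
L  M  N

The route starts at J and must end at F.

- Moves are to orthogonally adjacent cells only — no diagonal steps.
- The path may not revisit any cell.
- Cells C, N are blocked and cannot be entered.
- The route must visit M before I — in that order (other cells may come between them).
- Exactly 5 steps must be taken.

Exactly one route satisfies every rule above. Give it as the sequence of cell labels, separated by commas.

J, M, L, I, D, F

The waypoints must appear in the order M, I, with no cell reused.
Route from J: down to M, left to L, 2× up (reaching D), right to F — 5 moves in all.
Check: order respected (M at step 1, I at step 3); 5 moves as required.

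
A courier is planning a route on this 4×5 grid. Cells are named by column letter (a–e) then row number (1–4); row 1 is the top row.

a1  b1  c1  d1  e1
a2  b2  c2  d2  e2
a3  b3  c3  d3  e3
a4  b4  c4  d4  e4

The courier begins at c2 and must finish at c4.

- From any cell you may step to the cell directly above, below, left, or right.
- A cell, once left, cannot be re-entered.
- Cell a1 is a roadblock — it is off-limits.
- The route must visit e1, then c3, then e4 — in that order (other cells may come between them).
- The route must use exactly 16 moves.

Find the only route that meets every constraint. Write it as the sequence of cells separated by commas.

The waypoints must appear in the order e1, c3, e4, with no cell reused.
Route from c2: 2× right (reaching e2), up to e1, 3× left (reaching b1), down to b2, left to a2, down to a3, 4× right (reaching e3), down to e4, 2× left (reaching c4) — 16 moves in all.
Check: order respected (e1 at step 3, c3 at step 11, e4 at step 14); 16 moves as required.

c2, d2, e2, e1, d1, c1, b1, b2, a2, a3, b3, c3, d3, e3, e4, d4, c4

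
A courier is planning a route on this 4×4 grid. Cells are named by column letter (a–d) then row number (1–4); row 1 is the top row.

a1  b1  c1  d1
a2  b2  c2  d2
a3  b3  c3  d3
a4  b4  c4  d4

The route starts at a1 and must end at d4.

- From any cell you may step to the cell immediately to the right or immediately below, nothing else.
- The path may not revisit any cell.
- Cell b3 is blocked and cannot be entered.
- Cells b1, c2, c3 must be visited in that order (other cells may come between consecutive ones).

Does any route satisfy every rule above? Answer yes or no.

yes

One route that works: a1 → b1 → b2 → c2 → c3 → c4 → d4.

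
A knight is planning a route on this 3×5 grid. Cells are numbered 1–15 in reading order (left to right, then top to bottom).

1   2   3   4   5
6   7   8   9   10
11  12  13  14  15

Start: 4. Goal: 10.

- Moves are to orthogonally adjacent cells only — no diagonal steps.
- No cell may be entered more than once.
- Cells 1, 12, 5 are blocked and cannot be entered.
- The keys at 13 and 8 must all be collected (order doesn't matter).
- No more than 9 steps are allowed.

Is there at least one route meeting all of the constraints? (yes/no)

One route that works: 4 → 9 → 8 → 13 → 14 → 15 → 10.

yes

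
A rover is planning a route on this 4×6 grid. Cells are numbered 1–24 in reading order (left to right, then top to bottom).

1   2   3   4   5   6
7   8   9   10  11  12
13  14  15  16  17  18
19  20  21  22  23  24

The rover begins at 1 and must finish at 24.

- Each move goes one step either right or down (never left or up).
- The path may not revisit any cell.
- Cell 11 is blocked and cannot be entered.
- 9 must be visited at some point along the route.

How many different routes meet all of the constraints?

A right/down-only route from 1 to 24 makes exactly 3 down-moves and 5 right-moves in some order.
With no other constraints that would be C(8,3) = 56 routes.
Split at 9 and multiply the segment counts (each segment already excludes blocked cells): 1→9: 3; 9→24: 7; product = 21.
That gives 21 routes.

21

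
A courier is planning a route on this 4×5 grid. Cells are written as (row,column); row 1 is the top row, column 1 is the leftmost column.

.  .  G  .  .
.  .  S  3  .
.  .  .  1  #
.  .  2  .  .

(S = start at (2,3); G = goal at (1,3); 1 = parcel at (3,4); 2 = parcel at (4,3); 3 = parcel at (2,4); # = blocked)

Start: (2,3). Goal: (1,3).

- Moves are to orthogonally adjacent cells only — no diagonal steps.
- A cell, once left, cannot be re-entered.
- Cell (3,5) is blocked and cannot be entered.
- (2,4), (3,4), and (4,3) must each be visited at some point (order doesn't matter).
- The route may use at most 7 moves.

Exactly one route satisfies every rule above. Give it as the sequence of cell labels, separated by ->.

The 7-move cap with required stops at (2,4), (3,4), (4,3) leaves no slack for detours.
Route from (2,3): 2× down (reaching (4,3)), right to (4,4), 3× up (reaching (1,4)), left to (1,3) — 7 moves in all.
Check: all required cells visited; 7 ≤ 7 moves.

(2,3) -> (3,3) -> (4,3) -> (4,4) -> (3,4) -> (2,4) -> (1,4) -> (1,3)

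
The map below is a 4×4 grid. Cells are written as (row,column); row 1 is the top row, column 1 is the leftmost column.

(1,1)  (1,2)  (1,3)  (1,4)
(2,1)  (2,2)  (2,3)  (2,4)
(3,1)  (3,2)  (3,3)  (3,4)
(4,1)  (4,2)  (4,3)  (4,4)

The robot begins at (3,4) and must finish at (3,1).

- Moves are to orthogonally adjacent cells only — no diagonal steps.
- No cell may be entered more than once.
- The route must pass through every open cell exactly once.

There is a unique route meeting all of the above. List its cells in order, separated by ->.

Need to visit all 16 open cells exactly once, starting at (3,4) and ending at (3,1).
Cell (1,1) has only two open neighbours ((2,1) and (1,2)), so the path must pass straight through it: one of those is the cell it's entered from and the other is where it exits.
Route from (3,4): down 1 to (4,4), left 1 to (4,3), up 2 to (2,3), right 1 to (2,4), up 1 to (1,4), left 3 to (1,1), down 1 to (2,1), right 1 to (2,2), down 2 to (4,2), left 1 to (4,1), up 1 to (3,1) — 15 moves in all.
Check: all 16 open cells covered.

(3,4) -> (4,4) -> (4,3) -> (3,3) -> (2,3) -> (2,4) -> (1,4) -> (1,3) -> (1,2) -> (1,1) -> (2,1) -> (2,2) -> (3,2) -> (4,2) -> (4,1) -> (3,1)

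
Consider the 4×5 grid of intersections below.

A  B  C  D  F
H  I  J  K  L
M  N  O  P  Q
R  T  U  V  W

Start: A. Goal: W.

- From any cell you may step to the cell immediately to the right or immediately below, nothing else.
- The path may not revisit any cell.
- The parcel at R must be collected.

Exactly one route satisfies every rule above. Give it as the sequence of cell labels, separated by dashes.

A - H - M - R - T - U - V - W

Moves only go right or down, so the column and row indices never decrease.
Route from A: 3× down (reaching R), 4× right (reaching W) — 7 moves in all.
Check: all required cells visited.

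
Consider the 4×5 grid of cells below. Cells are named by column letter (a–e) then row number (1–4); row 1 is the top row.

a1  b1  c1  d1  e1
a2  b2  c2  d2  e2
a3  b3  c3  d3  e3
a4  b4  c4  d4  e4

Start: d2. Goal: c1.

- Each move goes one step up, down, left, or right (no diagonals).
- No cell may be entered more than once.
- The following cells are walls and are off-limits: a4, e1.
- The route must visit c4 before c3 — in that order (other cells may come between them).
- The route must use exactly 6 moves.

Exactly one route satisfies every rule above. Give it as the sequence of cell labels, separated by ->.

d2 -> d3 -> d4 -> c4 -> c3 -> c2 -> c1

The waypoints must appear in the order c4, c3, with no cell reused.
Route from d2: down 2 to d4, left 1 to c4, up 3 to c1 — 6 moves in all.
Check: order respected (c4 at step 3, c3 at step 4); 6 moves as required.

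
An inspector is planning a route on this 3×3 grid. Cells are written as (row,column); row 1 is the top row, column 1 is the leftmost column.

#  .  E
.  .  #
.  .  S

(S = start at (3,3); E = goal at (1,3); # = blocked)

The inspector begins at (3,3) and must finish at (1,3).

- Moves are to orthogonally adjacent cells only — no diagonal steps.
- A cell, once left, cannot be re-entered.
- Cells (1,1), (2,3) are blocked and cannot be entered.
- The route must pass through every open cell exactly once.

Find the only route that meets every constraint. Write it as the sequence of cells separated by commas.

Need to visit all 7 open cells exactly once, starting at (3,3) and ending at (1,3).
Route from (3,3): left 2 to (3,1), up 1 to (2,1), right 1 to (2,2), up 1 to (1,2), right 1 to (1,3) — 6 moves in all.
Check: all 7 open cells covered.

(3,3), (3,2), (3,1), (2,1), (2,2), (1,2), (1,3)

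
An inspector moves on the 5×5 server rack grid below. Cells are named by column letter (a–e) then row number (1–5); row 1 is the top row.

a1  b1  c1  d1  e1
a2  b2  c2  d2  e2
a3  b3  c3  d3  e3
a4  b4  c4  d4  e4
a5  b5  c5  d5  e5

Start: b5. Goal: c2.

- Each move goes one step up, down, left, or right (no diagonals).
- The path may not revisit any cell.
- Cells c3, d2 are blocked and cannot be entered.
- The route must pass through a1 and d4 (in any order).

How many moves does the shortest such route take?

12

Any route passes through a1 and d4 in some order between b5 and c2. Summing Manhattan distances along each leg and taking the cheapest ordering (b5 → d4 → a1 → c2) gives a lower bound of 3 + 6 + 3 = 12 moves.
A route of 12 moves achieves this: b5 → c5 → d5 → d4 → c4 → b4 → b3 → b2 → a2 → a1 → b1 → c1 → c2.
Since 12 matches the lower bound, it is optimal.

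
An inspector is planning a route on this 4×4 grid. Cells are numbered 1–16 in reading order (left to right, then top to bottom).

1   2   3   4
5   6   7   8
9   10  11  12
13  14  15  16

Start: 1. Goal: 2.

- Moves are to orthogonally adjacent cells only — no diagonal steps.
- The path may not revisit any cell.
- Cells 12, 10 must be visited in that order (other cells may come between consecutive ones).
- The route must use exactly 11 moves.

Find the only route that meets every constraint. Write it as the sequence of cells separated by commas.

The waypoints must appear in the order 12, 10, with no cell reused.
Route from 1: 3× down (reaching 13), 3× right (reaching 16), up to 12, 2× left (reaching 10), 2× up (reaching 2) — 11 moves in all.
Check: order respected (12 at step 7, 10 at step 9); 11 moves as required.

1, 5, 9, 13, 14, 15, 16, 12, 11, 10, 6, 2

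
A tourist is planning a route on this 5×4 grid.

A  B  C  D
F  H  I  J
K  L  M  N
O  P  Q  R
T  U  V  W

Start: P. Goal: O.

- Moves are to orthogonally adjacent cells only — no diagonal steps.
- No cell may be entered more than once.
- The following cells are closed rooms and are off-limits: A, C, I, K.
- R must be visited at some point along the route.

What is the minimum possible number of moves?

7

Any route passes through R somewhere between P and O. Summing Manhattan distances along the two legs (P → R → O) gives a lower bound of 2 + 3 = 5 moves.
The shortest route satisfying every rule uses 7 moves: P → Q → R → W → V → U → T → O.
The bound of 5 isn't tight here; checking systematically, no route of length 5 through 6 satisfies every constraint, so 7 is the minimum.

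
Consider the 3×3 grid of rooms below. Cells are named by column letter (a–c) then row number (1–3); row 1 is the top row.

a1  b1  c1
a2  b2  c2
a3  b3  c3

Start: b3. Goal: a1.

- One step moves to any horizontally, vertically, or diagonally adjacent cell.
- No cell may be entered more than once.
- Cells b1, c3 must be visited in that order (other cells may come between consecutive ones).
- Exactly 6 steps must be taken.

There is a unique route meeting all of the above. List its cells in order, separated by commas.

b3, a2, b1, c2, c3, b2, a1

The waypoints must appear in the order b1, c3, with no cell reused.
Route from b3: up-left to a2, up-right to b1, down-right to c2, down to c3, 2× up-left (reaching a1) — 6 moves in all.
Check: order respected (b1 at step 2, c3 at step 4); 6 moves as required.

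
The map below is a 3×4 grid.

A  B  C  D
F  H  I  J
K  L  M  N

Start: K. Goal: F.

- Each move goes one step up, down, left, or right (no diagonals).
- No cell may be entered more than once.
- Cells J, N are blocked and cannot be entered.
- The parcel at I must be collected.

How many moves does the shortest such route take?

5

Any route passes through I somewhere between K and F. Summing Manhattan distances along the two legs (K → I → F) gives a lower bound of 3 + 2 = 5 moves.
A route of 5 moves achieves this: K → L → M → I → H → F.
Since 5 matches the lower bound, it is optimal.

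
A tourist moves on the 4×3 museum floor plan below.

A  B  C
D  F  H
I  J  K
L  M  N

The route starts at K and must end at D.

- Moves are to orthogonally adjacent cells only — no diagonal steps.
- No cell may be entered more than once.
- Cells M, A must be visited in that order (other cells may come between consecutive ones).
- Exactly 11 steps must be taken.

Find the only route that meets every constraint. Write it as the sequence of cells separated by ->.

The waypoints must appear in the order M, A, with no cell reused.
Route from K: down to N, 2× left (reaching L), up to I, right to J, up to F, right to H, up to C, 2× left (reaching A), down to D — 11 moves in all.
Check: order respected (M at step 2, A at step 10); 11 moves as required.

K -> N -> M -> L -> I -> J -> F -> H -> C -> B -> A -> D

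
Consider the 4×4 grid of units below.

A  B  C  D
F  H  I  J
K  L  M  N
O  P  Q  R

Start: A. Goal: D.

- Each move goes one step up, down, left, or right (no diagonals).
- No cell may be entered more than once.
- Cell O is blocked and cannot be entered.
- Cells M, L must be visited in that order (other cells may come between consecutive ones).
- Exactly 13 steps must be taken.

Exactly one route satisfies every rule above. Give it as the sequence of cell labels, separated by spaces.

The waypoints must appear in the order M, L, with no cell reused.
Route from A: down to F, right to H, up to B, right to C, 2× down (reaching M), left to L, down to P, 2× right (reaching R), 3× up (reaching D) — 13 moves in all.
Check: order respected (M at step 6, L at step 7); 13 moves as required.

A F H B C I M L P Q R N J D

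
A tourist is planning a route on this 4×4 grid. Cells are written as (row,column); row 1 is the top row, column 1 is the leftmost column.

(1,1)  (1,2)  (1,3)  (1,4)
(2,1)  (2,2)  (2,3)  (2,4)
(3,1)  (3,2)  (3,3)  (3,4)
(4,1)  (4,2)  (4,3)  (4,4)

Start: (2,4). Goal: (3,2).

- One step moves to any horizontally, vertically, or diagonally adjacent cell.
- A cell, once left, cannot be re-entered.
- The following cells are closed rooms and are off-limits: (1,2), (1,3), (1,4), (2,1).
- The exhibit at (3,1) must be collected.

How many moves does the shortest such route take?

4

Any route passes through (3,1) somewhere between (2,4) and (3,2). Summing Chebyshev distances along the two legs ((2,4) → (3,1) → (3,2)) gives a lower bound of 3 + 1 = 4 moves.
A route of 4 moves achieves this: (2,4) → (2,3) → (2,2) → (3,1) → (3,2).
Since 4 matches the lower bound, it is optimal.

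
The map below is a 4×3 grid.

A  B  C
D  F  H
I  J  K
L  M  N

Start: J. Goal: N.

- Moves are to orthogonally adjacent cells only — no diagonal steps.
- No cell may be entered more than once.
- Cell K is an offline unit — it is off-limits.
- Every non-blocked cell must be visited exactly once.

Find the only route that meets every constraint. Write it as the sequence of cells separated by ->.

J -> F -> H -> C -> B -> A -> D -> I -> L -> M -> N

Need to visit all 11 open cells exactly once, starting at J and ending at N.
Cell H has only two open neighbours (C and F), so the path must pass straight through it: one of those is the cell it's entered from and the other is where it exits.
Route from J: up 1 to F, right 1 to H, up 1 to C, left 2 to A, down 3 to L, right 2 to N — 10 moves in all.
Check: all 11 open cells covered.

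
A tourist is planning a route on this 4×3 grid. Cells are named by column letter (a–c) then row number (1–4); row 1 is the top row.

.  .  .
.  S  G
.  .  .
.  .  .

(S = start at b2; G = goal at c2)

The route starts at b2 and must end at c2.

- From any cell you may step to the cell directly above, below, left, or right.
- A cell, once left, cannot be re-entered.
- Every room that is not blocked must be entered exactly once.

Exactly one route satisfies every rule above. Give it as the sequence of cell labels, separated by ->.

Need to visit all 12 open cells exactly once, starting at b2 and ending at c2.
Route from b2: down to b3, right to c3, down to c4, 2× left (reaching a4), 3× up (reaching a1), 2× right (reaching c1), down to c2 — 11 moves in all.
Check: all 12 open cells covered.

b2 -> b3 -> c3 -> c4 -> b4 -> a4 -> a3 -> a2 -> a1 -> b1 -> c1 -> c2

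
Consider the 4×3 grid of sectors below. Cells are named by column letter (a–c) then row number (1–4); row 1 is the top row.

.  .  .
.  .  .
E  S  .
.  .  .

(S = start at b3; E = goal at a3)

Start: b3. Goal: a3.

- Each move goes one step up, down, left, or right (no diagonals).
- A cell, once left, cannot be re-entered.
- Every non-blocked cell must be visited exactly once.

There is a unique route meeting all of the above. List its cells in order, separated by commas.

b3, b2, a2, a1, b1, c1, c2, c3, c4, b4, a4, a3

Need to visit all 12 open cells exactly once, starting at b3 and ending at a3.
Cell a1 has only two open neighbours (a2 and b1), so the path must pass straight through it: one of those is the cell it's entered from and the other is where it exits.
Route from b3: up 1 to b2, left 1 to a2, up 1 to a1, right 2 to c1, down 3 to c4, left 2 to a4, up 1 to a3 — 11 moves in all.
Check: all 12 open cells covered.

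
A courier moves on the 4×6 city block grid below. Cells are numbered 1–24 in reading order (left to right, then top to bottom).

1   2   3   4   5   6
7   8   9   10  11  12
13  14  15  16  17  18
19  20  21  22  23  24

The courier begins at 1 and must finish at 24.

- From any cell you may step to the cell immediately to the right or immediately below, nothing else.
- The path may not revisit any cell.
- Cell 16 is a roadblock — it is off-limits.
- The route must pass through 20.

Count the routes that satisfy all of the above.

4

A right/down-only route from 1 to 24 makes exactly 3 down-moves and 5 right-moves in some order.
With no other constraints that would be C(8,3) = 56 routes.
Split at 20 and multiply the segment counts (each segment already excludes blocked cells): 1→20: 4; 20→24: 1; product = 4.
That gives 4 routes.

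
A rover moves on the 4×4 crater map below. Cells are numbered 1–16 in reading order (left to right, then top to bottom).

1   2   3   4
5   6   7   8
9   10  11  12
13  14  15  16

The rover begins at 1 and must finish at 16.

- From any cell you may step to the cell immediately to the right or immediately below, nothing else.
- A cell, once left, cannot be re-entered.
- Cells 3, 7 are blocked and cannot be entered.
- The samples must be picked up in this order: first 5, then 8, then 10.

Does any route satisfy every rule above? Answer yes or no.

no

10 lies to the left of 8, so going from 8 to 10 would need a leftward move — but moves only go right/down, so 8 cannot be visited before 10.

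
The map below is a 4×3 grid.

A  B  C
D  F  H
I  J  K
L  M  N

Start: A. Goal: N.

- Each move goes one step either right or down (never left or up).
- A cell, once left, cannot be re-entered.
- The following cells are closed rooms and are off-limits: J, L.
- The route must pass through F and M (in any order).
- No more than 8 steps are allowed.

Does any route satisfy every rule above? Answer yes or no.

Right/down moves force the required cells to be taken in the order F, M. Every right/down route from F to M runs into a blocked cell, so that leg cannot be completed.

no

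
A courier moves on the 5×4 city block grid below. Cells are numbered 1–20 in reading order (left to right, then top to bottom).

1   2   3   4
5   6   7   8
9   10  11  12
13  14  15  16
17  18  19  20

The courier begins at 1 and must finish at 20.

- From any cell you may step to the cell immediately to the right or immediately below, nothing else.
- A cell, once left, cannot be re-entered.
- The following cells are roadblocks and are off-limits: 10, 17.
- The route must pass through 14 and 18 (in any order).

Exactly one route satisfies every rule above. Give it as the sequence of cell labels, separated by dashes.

Moves only go right or down, so the column and row indices never decrease.
Route from 1: 3× down (reaching 13), right to 14, down to 18, 2× right (reaching 20) — 7 moves in all.
Check: all required cells visited.

1 - 5 - 9 - 13 - 14 - 18 - 19 - 20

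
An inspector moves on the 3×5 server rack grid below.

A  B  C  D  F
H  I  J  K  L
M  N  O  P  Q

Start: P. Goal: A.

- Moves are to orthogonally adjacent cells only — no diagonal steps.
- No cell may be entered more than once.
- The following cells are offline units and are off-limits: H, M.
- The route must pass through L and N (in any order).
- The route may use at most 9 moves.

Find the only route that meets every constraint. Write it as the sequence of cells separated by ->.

P -> Q -> L -> K -> J -> O -> N -> I -> B -> A

The 9-move cap with required stops at L, N leaves no slack for detours.
Route from P: right to Q, up to L, 2× left (reaching J), down to O, left to N, 2× up (reaching B), left to A — 9 moves in all.
Check: all required cells visited; 9 ≤ 9 moves.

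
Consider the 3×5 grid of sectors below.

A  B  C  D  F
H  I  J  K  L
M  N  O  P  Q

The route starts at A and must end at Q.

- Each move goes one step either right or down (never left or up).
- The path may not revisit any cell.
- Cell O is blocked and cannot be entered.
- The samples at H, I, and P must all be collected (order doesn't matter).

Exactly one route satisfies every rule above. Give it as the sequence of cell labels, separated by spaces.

Moves only go right or down, so the column and row indices never decrease.
Route from A: down 1 to H, right 3 to K, down 1 to P, right 1 to Q — 6 moves in all.
Check: all required cells visited.

A H I J K P Q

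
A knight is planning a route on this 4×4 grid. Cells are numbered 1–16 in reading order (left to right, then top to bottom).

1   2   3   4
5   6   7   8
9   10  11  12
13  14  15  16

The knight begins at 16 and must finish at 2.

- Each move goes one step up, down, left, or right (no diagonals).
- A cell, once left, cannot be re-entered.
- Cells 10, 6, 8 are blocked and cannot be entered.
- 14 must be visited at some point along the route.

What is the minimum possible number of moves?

Any route passes through 14 somewhere between 16 and 2. Summing Manhattan distances along the two legs (16 → 14 → 2) gives a lower bound of 2 + 3 = 5 moves.
That bound ignores the blocked cells. Measuring each leg by the fewest moves that actually steer around them (16→14: 2; 14→2: 5) raises the lower bound to 7.
A route of 7 moves exists: 16 → 15 → 14 → 13 → 9 → 5 → 1 → 2.
Since 7 matches that lower bound, it is optimal.

7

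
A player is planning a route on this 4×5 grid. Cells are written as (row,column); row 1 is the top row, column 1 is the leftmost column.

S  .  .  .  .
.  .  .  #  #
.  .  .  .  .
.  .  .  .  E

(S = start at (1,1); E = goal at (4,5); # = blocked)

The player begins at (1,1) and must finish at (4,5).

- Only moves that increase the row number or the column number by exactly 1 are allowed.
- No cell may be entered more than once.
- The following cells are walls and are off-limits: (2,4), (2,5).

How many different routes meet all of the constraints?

22

A right/down-only route from (1,1) to (4,5) makes exactly 3 down-moves and 4 right-moves in some order.
With no other constraints that would be C(7,3) = 35 routes.
Subtract routes through each blocked cell (inclusion–exclusion for overlaps): − through (2,4): 12 − through (2,5): 5 + through (2,4)&(2,5): 4 → 22.
That gives 22 routes.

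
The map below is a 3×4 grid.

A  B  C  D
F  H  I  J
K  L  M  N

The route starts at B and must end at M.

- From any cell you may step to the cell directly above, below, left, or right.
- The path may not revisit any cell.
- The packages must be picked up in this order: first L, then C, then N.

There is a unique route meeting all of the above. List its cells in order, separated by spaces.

B A F K L H I C D J N M

The waypoints must appear in the order L, C, N, with no cell reused.
Route from B: left 1 to A, down 2 to K, right 1 to L, up 1 to H, right 1 to I, up 1 to C, right 1 to D, down 2 to N, left 1 to M — 11 moves in all.
Check: order respected (L at step 4, C at step 7, N at step 10).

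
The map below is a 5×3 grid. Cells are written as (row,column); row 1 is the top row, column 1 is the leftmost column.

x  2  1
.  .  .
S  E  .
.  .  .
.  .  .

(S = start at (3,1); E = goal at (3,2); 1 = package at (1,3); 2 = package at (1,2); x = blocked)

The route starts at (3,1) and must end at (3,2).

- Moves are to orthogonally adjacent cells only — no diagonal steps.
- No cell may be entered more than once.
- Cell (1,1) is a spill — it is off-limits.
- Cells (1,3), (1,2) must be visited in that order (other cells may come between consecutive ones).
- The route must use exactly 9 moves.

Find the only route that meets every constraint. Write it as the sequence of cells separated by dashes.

The waypoints must appear in the order (1,3), (1,2), with no cell reused.
Route from (3,1): down to (4,1), 2× right (reaching (4,3)), 3× up (reaching (1,3)), left to (1,2), 2× down (reaching (3,2)) — 9 moves in all.
Check: order respected (1 at step 6, 2 at step 7); 9 moves as required.

(3,1) - (4,1) - (4,2) - (4,3) - (3,3) - (2,3) - (1,3) - (1,2) - (2,2) - (3,2)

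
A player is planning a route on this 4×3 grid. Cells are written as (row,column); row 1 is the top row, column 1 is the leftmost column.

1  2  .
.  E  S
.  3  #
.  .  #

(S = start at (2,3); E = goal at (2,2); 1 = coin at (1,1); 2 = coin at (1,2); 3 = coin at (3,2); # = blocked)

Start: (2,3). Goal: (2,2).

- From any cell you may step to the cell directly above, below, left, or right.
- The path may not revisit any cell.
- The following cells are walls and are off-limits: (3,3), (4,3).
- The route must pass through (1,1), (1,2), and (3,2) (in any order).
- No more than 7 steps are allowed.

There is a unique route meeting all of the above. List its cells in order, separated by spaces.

(2,3) (1,3) (1,2) (1,1) (2,1) (3,1) (3,2) (2,2)

Any route must reach (1,1), (1,2), and (3,2) and still end at (2,2) within 7 moves, so the order of the required stops is forced.
Route from (2,3): up 1 to (1,3), left 2 to (1,1), down 2 to (3,1), right 1 to (3,2), up 1 to (2,2) — 7 moves in all.
Check: all required cells visited; 7 ≤ 7 moves.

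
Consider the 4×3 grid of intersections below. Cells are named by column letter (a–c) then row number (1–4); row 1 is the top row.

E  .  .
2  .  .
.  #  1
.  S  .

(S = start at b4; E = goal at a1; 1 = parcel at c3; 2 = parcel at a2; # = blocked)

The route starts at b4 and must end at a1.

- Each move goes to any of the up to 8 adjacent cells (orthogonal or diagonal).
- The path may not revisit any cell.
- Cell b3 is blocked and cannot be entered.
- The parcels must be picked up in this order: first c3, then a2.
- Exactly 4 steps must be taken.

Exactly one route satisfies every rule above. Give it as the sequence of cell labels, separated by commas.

The waypoints must appear in the order c3, a2, with no cell reused.
Route from b4: up-right to c3, up-left to b2, left to a2, up to a1 — 4 moves in all.
Check: order respected (1 at step 1, 2 at step 3); 4 moves as required.

b4, c3, b2, a2, a1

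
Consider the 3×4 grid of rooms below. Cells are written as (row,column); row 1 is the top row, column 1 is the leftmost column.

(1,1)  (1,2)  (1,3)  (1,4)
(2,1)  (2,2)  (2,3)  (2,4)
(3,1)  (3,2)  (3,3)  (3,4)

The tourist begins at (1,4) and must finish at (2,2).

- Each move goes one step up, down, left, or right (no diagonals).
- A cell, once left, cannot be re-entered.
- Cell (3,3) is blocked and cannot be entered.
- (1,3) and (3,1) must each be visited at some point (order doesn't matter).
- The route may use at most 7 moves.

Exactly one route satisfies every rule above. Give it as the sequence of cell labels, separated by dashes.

(1,4) - (1,3) - (1,2) - (1,1) - (2,1) - (3,1) - (3,2) - (2,2)

The 7-move cap with required stops at (1,3), (3,1) leaves no slack for detours.
Route from (1,4): left 3 to (1,1), down 2 to (3,1), right 1 to (3,2), up 1 to (2,2) — 7 moves in all.
Check: all required cells visited; 7 ≤ 7 moves.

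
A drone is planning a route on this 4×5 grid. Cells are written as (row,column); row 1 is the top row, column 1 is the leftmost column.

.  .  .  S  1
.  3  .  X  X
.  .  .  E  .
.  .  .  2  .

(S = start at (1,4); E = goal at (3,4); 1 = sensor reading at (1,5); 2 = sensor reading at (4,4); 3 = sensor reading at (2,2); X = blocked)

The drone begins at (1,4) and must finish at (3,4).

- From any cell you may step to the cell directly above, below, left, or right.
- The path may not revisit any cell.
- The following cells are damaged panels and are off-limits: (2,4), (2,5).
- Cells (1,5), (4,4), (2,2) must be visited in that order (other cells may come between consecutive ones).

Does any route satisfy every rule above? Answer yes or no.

no

(1,5) must be visited but has only one open neighbour ((1,4)), and it is neither the start nor the goal — the route would have to enter and leave through (1,4), re-entering it.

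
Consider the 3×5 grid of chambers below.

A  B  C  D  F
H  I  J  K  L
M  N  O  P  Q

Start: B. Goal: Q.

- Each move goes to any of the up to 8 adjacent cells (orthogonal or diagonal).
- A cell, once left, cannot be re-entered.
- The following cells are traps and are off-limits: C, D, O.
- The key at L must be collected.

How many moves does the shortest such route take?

Any route passes through L somewhere between B and Q. Summing Chebyshev distances along the two legs (B → L → Q) gives a lower bound of 3 + 1 = 4 moves.
A route of 4 moves achieves this: B → J → K → L → Q.
Since 4 matches the lower bound, it is optimal.

4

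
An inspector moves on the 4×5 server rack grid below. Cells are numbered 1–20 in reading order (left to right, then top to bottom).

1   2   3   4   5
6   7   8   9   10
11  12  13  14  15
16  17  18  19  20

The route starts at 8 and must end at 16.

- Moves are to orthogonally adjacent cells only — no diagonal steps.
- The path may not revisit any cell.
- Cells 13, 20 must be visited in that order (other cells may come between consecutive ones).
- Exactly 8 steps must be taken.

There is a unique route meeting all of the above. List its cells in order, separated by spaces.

8 13 14 15 20 19 18 17 16

The waypoints must appear in the order 13, 20, with no cell reused.
Route from 8: down 1 to 13, right 2 to 15, down 1 to 20, left 4 to 16 — 8 moves in all.
Check: order respected (13 at step 1, 20 at step 4); 8 moves as required.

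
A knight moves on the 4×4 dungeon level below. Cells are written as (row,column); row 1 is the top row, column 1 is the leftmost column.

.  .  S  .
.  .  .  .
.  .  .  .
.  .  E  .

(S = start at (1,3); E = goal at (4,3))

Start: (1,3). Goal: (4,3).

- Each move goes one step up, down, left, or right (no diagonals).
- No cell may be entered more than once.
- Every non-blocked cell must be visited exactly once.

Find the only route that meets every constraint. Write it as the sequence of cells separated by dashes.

(1,3) - (1,4) - (2,4) - (2,3) - (2,2) - (1,2) - (1,1) - (2,1) - (3,1) - (4,1) - (4,2) - (3,2) - (3,3) - (3,4) - (4,4) - (4,3)

Need to visit all 16 open cells exactly once, starting at (1,3) and ending at (4,3).
Cell (1,1) has only two open neighbours ((2,1) and (1,2)), so the path must pass straight through it: one of those is the cell it's entered from and the other is where it exits.
Route from (1,3): right to (1,4), down to (2,4), 2× left (reaching (2,2)), up to (1,2), left to (1,1), 3× down (reaching (4,1)), right to (4,2), up to (3,2), 2× right (reaching (3,4)), down to (4,4), left to (4,3) — 15 moves in all.
Check: all 16 open cells covered.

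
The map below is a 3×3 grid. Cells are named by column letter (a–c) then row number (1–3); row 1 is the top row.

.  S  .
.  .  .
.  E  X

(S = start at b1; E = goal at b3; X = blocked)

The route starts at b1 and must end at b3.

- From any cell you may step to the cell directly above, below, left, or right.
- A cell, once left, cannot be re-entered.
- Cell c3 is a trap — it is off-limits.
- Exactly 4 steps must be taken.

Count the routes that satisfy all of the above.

4

Need simple routes of exactly 4 moves from b1 to b3 (Manhattan distance 2, so 1 moves are spent on a detour and 1 undoing it).
Enumerating: b1 b2 a2 a3 b3 | b1 a1 a2 a3 b3 | b1 a1 a2 b2 b3 | b1 c1 c2 b2 b3.
That gives 4 routes.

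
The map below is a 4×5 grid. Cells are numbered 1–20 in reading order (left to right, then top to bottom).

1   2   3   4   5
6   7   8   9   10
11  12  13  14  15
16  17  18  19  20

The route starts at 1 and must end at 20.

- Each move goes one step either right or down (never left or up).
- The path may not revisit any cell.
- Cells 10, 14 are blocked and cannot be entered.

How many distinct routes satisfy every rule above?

10

A right/down-only route from 1 to 20 makes exactly 3 down-moves and 4 right-moves in some order.
With no other constraints that would be C(7,3) = 35 routes.
Subtract routes through each blocked cell (inclusion–exclusion for overlaps): − through 10: 5 − through 14: 20 → 10.
That gives 10 routes.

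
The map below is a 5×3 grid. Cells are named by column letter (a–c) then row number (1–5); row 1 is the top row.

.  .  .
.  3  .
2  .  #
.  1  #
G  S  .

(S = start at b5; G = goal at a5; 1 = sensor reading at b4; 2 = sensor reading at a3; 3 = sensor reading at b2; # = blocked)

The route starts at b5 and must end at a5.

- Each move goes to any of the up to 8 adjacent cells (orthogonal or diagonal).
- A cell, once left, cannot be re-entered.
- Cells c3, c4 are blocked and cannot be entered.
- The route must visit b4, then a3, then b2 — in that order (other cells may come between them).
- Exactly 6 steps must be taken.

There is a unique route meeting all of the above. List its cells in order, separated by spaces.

b5 b4 a3 b2 b3 a4 a5

The waypoints must appear in the order b4, a3, b2, with no cell reused.
Route from b5: up to b4, up-left to a3, up-right to b2, down to b3, down-left to a4, down to a5 — 6 moves in all.
Check: order respected (1 at step 1, 2 at step 2, 3 at step 3); 6 moves as required.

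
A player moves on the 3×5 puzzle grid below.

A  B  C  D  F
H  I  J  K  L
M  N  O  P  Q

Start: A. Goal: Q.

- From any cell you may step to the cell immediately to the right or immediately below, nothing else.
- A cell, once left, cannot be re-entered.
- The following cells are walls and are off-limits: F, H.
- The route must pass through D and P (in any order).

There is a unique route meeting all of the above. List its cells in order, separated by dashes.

A - B - C - D - K - P - Q

Moves only go right or down, so the column and row indices never decrease.
Route from A: right 3 to D, down 2 to P, right 1 to Q — 6 moves in all.
Check: all required cells visited.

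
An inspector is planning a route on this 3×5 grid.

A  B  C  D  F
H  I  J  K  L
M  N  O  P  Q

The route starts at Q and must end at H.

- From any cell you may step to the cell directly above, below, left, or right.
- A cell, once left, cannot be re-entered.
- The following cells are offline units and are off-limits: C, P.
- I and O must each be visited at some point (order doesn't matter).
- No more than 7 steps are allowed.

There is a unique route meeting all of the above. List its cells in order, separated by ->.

Q -> L -> K -> J -> O -> N -> I -> H

The 7-move cap with required stops at I, O leaves no slack for detours.
Route from Q: up 1 to L, left 2 to J, down 1 to O, left 1 to N, up 1 to I, left 1 to H — 7 moves in all.
Check: all required cells visited; 7 ≤ 7 moves.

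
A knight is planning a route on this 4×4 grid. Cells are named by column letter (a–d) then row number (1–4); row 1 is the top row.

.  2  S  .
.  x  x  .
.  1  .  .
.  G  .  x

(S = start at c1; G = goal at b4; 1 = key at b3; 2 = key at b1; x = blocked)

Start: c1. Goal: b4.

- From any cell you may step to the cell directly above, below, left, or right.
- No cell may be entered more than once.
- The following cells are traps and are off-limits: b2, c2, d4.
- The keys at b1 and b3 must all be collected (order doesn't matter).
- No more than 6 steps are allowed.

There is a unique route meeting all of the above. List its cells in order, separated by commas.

c1, b1, a1, a2, a3, b3, b4

Any route must reach b1 and b3 and still end at b4 within 6 moves, so the order of the required stops is forced.
Route from c1: left 2 to a1, down 2 to a3, right 1 to b3, down 1 to b4 — 6 moves in all.
Check: all required cells visited; 6 ≤ 6 moves.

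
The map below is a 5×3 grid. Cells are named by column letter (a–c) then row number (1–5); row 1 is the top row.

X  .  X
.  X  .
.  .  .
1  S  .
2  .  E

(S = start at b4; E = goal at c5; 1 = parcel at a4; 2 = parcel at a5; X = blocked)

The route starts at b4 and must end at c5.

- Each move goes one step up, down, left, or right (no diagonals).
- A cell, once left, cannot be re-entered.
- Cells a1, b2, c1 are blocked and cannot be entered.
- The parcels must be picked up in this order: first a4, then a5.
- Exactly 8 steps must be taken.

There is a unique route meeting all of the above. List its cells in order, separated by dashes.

The waypoints must appear in the order a4, a5, with no cell reused.
Route from b4: right 1 to c4, up 1 to c3, left 2 to a3, down 2 to a5, right 2 to c5 — 8 moves in all.
Check: order respected (1 at step 5, 2 at step 6); 8 moves as required.

b4 - c4 - c3 - b3 - a3 - a4 - a5 - b5 - c5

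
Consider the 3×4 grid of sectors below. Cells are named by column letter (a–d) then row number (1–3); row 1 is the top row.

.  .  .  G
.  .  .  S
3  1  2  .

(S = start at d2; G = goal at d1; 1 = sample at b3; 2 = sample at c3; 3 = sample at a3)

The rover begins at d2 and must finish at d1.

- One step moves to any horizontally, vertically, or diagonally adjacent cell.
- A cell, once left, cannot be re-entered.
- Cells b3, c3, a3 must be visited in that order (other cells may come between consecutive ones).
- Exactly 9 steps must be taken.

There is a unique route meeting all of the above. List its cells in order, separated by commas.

d2, c2, b3, c3, b2, a3, a2, b1, c1, d1

The waypoints must appear in the order b3, c3, a3, with no cell reused.
Route from d2: left 1 to c2, down-left 1 to b3, right 1 to c3, up-left 1 to b2, down-left 1 to a3, up 1 to a2, up-right 1 to b1, right 2 to d1 — 9 moves in all.
Check: order respected (1 at step 2, 2 at step 3, 3 at step 5); 9 moves as required.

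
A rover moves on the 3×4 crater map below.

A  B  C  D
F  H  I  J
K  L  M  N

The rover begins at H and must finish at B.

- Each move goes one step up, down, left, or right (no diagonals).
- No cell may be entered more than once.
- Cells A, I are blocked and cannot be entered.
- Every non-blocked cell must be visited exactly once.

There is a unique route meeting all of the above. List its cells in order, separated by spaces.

H F K L M N J D C B

Need to visit all 10 open cells exactly once, starting at H and ending at B.
Route from H: left to F, down to K, 3× right (reaching N), 2× up (reaching D), 2× left (reaching B) — 9 moves in all.
Check: all 10 open cells covered.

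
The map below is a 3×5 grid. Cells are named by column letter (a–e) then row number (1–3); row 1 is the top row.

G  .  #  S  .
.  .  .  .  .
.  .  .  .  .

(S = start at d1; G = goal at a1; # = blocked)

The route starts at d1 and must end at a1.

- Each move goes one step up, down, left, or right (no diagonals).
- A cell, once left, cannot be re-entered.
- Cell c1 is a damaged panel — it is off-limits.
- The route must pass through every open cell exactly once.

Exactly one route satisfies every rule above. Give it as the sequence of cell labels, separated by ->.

d1 -> e1 -> e2 -> e3 -> d3 -> d2 -> c2 -> c3 -> b3 -> a3 -> a2 -> b2 -> b1 -> a1

Need to visit all 14 open cells exactly once, starting at d1 and ending at a1.
Cell a3 has only two open neighbours (a2 and b3), so the path must pass straight through it: one of those is the cell it's entered from and the other is where it exits.
Route from d1: right 1 to e1, down 2 to e3, left 1 to d3, up 1 to d2, left 1 to c2, down 1 to c3, left 2 to a3, up 1 to a2, right 1 to b2, up 1 to b1, left 1 to a1 — 13 moves in all.
Check: all 14 open cells covered.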